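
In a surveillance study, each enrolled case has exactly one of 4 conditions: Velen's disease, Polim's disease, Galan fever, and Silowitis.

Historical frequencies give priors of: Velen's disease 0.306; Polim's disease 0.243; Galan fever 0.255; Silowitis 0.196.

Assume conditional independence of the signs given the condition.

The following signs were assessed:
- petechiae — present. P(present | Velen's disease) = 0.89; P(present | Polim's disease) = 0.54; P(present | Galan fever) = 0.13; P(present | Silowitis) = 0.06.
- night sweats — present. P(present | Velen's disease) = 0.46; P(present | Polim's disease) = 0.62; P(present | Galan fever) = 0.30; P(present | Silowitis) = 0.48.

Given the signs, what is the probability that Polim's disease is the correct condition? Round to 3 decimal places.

0.366

Multiply each prior by the joint likelihood of the sign pattern:
  Velen's disease: 0.306 × 0.89 × 0.46 = 0.12528
  Polim's disease: 0.243 × 0.54 × 0.62 = 0.081356
  Galan fever: 0.255 × 0.13 × 0.30 = 0.009945
  Silowitis: 0.196 × 0.06 × 0.48 = 0.0056448
Marginal likelihood of the evidence = 0.22222.
P(Polim's disease | evidence) = 0.081356 / 0.22222 ≈ 0.366.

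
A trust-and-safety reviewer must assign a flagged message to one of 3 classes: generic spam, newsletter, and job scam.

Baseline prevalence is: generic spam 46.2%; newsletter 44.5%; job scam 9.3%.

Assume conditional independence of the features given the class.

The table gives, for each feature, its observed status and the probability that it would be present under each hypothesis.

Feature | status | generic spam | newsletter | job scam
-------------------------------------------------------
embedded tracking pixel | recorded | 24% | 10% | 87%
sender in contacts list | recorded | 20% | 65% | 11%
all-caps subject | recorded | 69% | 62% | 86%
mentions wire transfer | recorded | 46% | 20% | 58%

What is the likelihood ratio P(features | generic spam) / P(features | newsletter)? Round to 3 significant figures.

1.89

Joint likelihood of the feature pattern under each hypothesis:
  generic spam: 0.24 × 0.20 × 0.69 × 0.46 = 0.015235
  newsletter: 0.10 × 0.65 × 0.62 × 0.20 = 0.00806
Bayes factor = 0.015235 / 0.00806 ≈ 1.89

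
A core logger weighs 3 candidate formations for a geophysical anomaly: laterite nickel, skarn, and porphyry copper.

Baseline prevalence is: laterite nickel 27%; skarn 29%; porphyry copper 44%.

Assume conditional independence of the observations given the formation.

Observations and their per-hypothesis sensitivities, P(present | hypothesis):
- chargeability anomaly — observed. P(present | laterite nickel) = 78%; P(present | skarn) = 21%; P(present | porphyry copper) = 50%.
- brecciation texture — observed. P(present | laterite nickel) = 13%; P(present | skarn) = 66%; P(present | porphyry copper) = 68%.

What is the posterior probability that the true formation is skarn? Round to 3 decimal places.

By Bayes' rule with conditional independence, the unnormalized weight for each hypothesis is prior × ∏ likelihoods:
  laterite nickel: 0.27 × 0.78 × 0.13 = 0.027378
  skarn: 0.29 × 0.21 × 0.66 = 0.040194
  porphyry copper: 0.44 × 0.50 × 0.68 = 0.1496
Normalizing constant Z = 0.027378 + 0.040194 + 0.1496 = 0.21717.
P(skarn | evidence) = 0.040194 / 0.21717 ≈ 0.185.

0.185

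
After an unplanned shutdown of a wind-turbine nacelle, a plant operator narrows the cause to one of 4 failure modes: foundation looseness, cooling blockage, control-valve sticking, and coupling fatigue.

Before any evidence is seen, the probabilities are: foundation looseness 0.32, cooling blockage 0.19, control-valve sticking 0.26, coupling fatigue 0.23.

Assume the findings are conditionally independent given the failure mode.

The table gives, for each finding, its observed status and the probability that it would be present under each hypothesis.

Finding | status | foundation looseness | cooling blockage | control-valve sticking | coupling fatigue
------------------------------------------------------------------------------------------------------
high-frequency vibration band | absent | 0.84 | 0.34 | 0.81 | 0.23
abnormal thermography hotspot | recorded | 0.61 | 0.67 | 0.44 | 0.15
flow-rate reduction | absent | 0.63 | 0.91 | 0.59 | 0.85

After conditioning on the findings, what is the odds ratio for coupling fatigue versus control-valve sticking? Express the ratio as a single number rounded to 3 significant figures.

0.447

Posterior odds equal prior odds times the likelihood ratio; only the two competing hypotheses matter (using 1 − P(present | H) for each absent finding).
  coupling fatigue: 0.23 × (1 − 0.23) × 0.15 × (1 − 0.85) = 0.0039848
  control-valve sticking: 0.26 × (1 − 0.81) × 0.44 × (1 − 0.59) = 0.0089118
Odds(coupling fatigue : control-valve sticking) = 0.0039848 / 0.0089118 ≈ 0.447.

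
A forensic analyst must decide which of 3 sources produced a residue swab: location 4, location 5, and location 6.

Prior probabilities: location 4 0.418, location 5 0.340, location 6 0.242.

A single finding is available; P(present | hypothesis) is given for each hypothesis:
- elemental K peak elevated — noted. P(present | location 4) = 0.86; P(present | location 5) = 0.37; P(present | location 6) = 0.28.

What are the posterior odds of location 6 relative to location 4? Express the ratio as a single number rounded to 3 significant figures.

Posterior odds equal prior odds times the likelihood ratio; only the two competing hypotheses matter.
  location 6: 0.242 × 0.28 = 0.06776
  location 4: 0.418 × 0.86 = 0.35948
Posterior odds = 0.06776 / 0.35948 ≈ 0.188.

0.188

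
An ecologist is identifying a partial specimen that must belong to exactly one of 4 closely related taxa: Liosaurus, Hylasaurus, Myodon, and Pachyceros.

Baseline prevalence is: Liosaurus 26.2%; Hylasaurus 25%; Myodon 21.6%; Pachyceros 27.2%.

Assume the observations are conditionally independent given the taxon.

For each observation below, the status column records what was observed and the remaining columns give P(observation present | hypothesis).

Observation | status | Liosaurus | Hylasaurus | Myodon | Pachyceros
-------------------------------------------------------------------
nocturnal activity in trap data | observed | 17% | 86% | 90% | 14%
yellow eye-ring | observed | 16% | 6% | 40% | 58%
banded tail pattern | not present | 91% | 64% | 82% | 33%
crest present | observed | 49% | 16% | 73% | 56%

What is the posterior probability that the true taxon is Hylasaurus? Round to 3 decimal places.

0.038

By Bayes' rule with conditional independence, the unnormalized weight for each hypothesis is prior × ∏ likelihoods (using 1 − P(present | H) for each absent observation):
  Liosaurus: 0.262 × 0.17 × 0.16 × (1 − 0.91) × 0.49 = 0.00031427
  Hylasaurus: 0.250 × 0.86 × 0.06 × (1 − 0.64) × 0.16 = 0.00074304
  Myodon: 0.216 × 0.90 × 0.40 × (1 − 0.82) × 0.73 = 0.010218
  Pachyceros: 0.272 × 0.14 × 0.58 × (1 − 0.33) × 0.56 = 0.0082868
Marginal likelihood of the evidence = 0.019562.
P(Hylasaurus | evidence) = 0.00074304 / 0.019562 ≈ 0.038.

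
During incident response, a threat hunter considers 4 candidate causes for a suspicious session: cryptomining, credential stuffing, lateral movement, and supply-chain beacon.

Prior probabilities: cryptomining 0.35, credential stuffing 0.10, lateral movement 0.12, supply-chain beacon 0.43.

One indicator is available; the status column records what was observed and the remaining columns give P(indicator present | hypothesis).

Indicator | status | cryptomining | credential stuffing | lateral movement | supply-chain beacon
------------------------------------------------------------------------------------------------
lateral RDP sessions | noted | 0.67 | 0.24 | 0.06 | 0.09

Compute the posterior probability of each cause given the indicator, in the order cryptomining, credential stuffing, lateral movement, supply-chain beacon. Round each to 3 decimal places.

Multiply each prior by the likelihood of the indicator:
  cryptomining: 0.35 × 0.67 = 0.2345
  credential stuffing: 0.10 × 0.24 = 0.024
  lateral movement: 0.12 × 0.06 = 0.0072
  supply-chain beacon: 0.43 × 0.09 = 0.0387
Normalizing constant Z = 0.2345 + 0.024 + 0.0072 + 0.0387 = 0.3044.
P(cryptomining | evidence) = 0.2345 / 0.3044 ≈ 0.770
P(credential stuffing | evidence) = 0.024 / 0.3044 ≈ 0.079
P(lateral movement | evidence) = 0.0072 / 0.3044 ≈ 0.024
P(supply-chain beacon | evidence) = 0.0387 / 0.3044 ≈ 0.127

0.770, 0.079, 0.024, 0.127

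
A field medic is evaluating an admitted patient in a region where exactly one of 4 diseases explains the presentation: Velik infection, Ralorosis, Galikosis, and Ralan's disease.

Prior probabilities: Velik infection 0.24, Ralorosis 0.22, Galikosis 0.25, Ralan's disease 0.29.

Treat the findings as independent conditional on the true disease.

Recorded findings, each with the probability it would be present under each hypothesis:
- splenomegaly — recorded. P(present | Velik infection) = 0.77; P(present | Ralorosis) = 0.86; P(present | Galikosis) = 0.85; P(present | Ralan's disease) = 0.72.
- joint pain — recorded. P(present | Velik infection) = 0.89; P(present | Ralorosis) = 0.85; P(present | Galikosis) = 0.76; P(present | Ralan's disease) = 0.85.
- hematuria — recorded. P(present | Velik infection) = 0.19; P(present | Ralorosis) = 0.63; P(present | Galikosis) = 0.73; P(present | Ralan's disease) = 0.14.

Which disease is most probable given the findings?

Galikosis

Multiply each prior by the joint likelihood of the evidence pattern:
  Velik infection: 0.24 × 0.77 × 0.89 × 0.19 = 0.03125
  Ralorosis: 0.22 × 0.86 × 0.85 × 0.63 = 0.10132
  Galikosis: 0.25 × 0.85 × 0.76 × 0.73 = 0.11789
  Ralan's disease: 0.29 × 0.72 × 0.85 × 0.14 = 0.024847
The unnormalized weights sum to 0.27531.
P(Velik infection | evidence) ≈ 0.03125 / 0.27531 ≈ 0.114
P(Ralorosis | evidence) ≈ 0.10132 / 0.27531 ≈ 0.368
P(Galikosis | evidence) ≈ 0.11789 / 0.27531 ≈ 0.428
P(Ralan's disease | evidence) ≈ 0.024847 / 0.27531 ≈ 0.090
The largest is 0.428, so Galikosis is most probable.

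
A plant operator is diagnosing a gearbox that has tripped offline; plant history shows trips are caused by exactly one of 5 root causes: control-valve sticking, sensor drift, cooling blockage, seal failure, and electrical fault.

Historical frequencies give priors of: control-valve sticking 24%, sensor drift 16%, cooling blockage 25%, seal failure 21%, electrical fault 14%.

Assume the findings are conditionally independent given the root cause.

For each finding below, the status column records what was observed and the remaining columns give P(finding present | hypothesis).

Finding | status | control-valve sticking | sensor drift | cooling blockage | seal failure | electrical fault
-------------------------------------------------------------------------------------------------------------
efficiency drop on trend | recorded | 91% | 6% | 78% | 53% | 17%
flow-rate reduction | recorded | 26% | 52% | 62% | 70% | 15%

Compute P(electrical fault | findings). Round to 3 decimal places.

By Bayes' rule with conditional independence, the unnormalized weight for each hypothesis is prior × ∏ likelihoods:
  control-valve sticking: 0.24 × 0.91 × 0.26 = 0.056784
  sensor drift: 0.16 × 0.06 × 0.52 = 0.004992
  cooling blockage: 0.25 × 0.78 × 0.62 = 0.1209
  seal failure: 0.21 × 0.53 × 0.70 = 0.07791
  electrical fault: 0.14 × 0.17 × 0.15 = 0.00357
Marginal likelihood of the evidence = 0.26416.
P(electrical fault | evidence) = 0.00357 / 0.26416 ≈ 0.014.

0.014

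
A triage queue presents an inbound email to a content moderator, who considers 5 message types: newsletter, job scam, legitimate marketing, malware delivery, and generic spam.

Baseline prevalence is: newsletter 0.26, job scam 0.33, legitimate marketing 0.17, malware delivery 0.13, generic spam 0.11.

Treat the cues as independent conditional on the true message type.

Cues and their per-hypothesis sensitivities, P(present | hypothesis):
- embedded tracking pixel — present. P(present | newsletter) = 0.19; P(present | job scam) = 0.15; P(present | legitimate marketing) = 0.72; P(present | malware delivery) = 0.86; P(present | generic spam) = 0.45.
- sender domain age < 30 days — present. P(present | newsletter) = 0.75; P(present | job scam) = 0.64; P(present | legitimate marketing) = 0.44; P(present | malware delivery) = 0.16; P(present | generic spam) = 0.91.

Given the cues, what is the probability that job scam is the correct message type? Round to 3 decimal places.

0.171

Multiply each prior by the joint likelihood of the cue pattern:
  newsletter: 0.26 × 0.19 × 0.75 = 0.03705
  job scam: 0.33 × 0.15 × 0.64 = 0.03168
  legitimate marketing: 0.17 × 0.72 × 0.44 = 0.053856
  malware delivery: 0.13 × 0.86 × 0.16 = 0.017888
  generic spam: 0.11 × 0.45 × 0.91 = 0.045045
Marginal likelihood of the evidence = 0.18552.
P(job scam | evidence) = 0.03168 / 0.18552 ≈ 0.171.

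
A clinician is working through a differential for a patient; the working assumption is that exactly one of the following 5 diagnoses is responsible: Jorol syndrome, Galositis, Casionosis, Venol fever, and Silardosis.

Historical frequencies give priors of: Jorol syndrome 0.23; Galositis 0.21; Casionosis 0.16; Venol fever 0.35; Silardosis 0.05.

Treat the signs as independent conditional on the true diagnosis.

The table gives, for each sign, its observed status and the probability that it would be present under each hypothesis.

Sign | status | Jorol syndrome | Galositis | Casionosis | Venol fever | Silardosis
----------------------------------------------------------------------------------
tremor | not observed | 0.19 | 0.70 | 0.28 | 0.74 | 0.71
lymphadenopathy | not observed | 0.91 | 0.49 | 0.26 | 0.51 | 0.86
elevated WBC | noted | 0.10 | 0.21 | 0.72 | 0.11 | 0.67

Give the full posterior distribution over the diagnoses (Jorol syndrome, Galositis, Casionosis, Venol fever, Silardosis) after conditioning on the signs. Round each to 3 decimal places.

0.022, 0.089, 0.807, 0.064, 0.018

Multiply each prior by the joint likelihood of the sign pattern (using 1 − P(present | H) for each absent sign):
  Jorol syndrome: 0.23 × (1 − 0.19) × (1 − 0.91) × 0.10 = 0.0016767
  Galositis: 0.21 × (1 − 0.70) × (1 − 0.49) × 0.21 = 0.0067473
  Casionosis: 0.16 × (1 − 0.28) × (1 − 0.26) × 0.72 = 0.061379
  Venol fever: 0.35 × (1 − 0.74) × (1 − 0.51) × 0.11 = 0.0049049
  Silardosis: 0.05 × (1 − 0.71) × (1 − 0.86) × 0.67 = 0.0013601
Normalizing constant Z = 0.0016767 + 0.0067473 + 0.061379 + 0.0049049 + 0.0013601 = 0.076068.
P(Jorol syndrome | evidence) = 0.0016767 / 0.076068 ≈ 0.022
P(Galositis | evidence) = 0.0067473 / 0.076068 ≈ 0.089
P(Casionosis | evidence) = 0.061379 / 0.076068 ≈ 0.807
P(Venol fever | evidence) = 0.0049049 / 0.076068 ≈ 0.064
P(Silardosis | evidence) = 0.0013601 / 0.076068 ≈ 0.018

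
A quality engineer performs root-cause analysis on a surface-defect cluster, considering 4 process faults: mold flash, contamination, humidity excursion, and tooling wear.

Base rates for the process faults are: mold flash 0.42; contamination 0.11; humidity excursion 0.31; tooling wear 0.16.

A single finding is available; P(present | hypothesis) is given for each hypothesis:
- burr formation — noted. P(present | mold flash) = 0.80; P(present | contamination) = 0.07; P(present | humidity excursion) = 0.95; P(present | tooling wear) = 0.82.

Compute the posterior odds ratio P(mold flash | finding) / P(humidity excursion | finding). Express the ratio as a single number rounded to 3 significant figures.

Posterior odds equal prior odds times the likelihood ratio; only the two competing hypotheses matter.
  mold flash: 0.42 × 0.80 = 0.336
  humidity excursion: 0.31 × 0.95 = 0.2945
Posterior odds = 0.336 / 0.2945 ≈ 1.14.

1.14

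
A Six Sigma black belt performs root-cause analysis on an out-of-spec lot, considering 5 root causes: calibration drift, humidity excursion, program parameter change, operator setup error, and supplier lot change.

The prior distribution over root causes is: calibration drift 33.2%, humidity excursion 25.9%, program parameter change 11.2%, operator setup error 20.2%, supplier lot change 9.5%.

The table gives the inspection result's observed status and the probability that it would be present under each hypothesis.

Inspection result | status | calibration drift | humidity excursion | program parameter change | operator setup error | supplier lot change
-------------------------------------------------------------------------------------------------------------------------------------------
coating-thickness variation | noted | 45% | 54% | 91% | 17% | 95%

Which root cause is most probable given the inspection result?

By Bayes' rule, the unnormalized weight for each hypothesis is prior × likelihood:
  calibration drift: 0.332 × 0.45 = 0.1494
  humidity excursion: 0.259 × 0.54 = 0.13986
  program parameter change: 0.112 × 0.91 = 0.10192
  operator setup error: 0.202 × 0.17 = 0.03434
  supplier lot change: 0.095 × 0.95 = 0.09025
Normalizing constant Z = 0.1494 + 0.13986 + 0.10192 + 0.03434 + 0.09025 = 0.51577.
P(calibration drift | evidence) ≈ 0.1494 / 0.51577 ≈ 0.290
P(humidity excursion | evidence) ≈ 0.13986 / 0.51577 ≈ 0.271
P(program parameter change | evidence) ≈ 0.10192 / 0.51577 ≈ 0.198
P(operator setup error | evidence) ≈ 0.03434 / 0.51577 ≈ 0.067
P(supplier lot change | evidence) ≈ 0.09025 / 0.51577 ≈ 0.175
The largest is 0.290, so calibration drift is most probable.

calibration drift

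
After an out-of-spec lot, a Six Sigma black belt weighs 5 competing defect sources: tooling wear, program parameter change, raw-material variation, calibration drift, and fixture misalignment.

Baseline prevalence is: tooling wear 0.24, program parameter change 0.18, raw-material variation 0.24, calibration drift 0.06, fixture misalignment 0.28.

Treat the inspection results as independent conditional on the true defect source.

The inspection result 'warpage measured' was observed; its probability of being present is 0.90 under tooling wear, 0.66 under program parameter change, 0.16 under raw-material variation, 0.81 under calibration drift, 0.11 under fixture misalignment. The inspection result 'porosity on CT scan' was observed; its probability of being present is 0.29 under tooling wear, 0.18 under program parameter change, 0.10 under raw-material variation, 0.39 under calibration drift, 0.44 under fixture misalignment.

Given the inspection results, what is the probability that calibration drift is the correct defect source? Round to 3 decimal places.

0.157

For each hypothesis, the unnormalized posterior weight is prior × product of the inspection result likelihoods:
  tooling wear: 0.24 × 0.90 × 0.29 = 0.06264
  program parameter change: 0.18 × 0.66 × 0.18 = 0.021384
  raw-material variation: 0.24 × 0.16 × 0.10 = 0.00384
  calibration drift: 0.06 × 0.81 × 0.39 = 0.018954
  fixture misalignment: 0.28 × 0.11 × 0.44 = 0.013552
Normalizing constant Z = 0.06264 + 0.021384 + 0.00384 + 0.018954 + 0.013552 = 0.12037.
P(calibration drift | evidence) = 0.018954 / 0.12037 ≈ 0.157.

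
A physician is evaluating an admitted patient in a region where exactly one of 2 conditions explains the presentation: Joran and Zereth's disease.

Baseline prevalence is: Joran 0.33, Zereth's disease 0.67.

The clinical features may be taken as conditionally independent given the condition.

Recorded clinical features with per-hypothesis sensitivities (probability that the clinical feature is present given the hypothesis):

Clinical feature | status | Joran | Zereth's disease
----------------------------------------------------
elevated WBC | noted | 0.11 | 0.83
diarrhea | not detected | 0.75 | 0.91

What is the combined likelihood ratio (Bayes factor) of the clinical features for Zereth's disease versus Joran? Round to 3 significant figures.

2.72

Take the product of per-clinical feature likelihoods under each hypothesis (using 1 − P(present | H) for each absent clinical feature), then divide.
  Zereth's disease: 0.83 × (1 − 0.91) = 0.0747
  Joran: 0.11 × (1 − 0.75) = 0.0275
Bayes factor = 0.0747 / 0.0275 ≈ 2.72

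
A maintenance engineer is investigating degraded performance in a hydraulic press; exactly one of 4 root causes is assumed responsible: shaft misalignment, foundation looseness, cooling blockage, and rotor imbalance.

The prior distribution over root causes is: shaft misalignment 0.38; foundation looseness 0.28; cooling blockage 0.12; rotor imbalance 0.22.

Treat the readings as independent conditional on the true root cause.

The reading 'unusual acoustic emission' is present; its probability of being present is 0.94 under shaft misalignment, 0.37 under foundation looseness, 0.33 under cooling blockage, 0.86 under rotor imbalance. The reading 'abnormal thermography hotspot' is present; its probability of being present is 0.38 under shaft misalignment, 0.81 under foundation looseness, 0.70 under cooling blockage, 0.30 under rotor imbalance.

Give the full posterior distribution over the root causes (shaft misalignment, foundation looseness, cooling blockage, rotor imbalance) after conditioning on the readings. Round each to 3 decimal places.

0.446, 0.276, 0.091, 0.187

By Bayes' rule with conditional independence, the unnormalized weight for each hypothesis is prior × ∏ likelihoods:
  shaft misalignment: 0.38 × 0.94 × 0.38 = 0.13574
  foundation looseness: 0.28 × 0.37 × 0.81 = 0.083916
  cooling blockage: 0.12 × 0.33 × 0.70 = 0.02772
  rotor imbalance: 0.22 × 0.86 × 0.30 = 0.05676
Normalizing constant Z = 0.13574 + 0.083916 + 0.02772 + 0.05676 = 0.30413.
P(shaft misalignment | evidence) = 0.13574 / 0.30413 ≈ 0.446
P(foundation looseness | evidence) = 0.083916 / 0.30413 ≈ 0.276
P(cooling blockage | evidence) = 0.02772 / 0.30413 ≈ 0.091
P(rotor imbalance | evidence) = 0.05676 / 0.30413 ≈ 0.187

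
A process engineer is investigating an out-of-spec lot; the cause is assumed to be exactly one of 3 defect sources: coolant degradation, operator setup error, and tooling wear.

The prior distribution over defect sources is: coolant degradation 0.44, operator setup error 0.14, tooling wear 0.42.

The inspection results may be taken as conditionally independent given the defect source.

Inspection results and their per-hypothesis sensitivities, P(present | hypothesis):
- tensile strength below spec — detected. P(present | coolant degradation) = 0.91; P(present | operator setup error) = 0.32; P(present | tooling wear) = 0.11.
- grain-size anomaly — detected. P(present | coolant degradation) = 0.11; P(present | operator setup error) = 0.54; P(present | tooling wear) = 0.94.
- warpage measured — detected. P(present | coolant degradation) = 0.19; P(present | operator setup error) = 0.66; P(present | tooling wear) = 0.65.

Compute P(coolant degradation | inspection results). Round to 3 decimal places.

0.159

By Bayes' rule with conditional independence, the unnormalized weight for each hypothesis is prior × ∏ likelihoods:
  coolant degradation: 0.44 × 0.91 × 0.11 × 0.19 = 0.0083684
  operator setup error: 0.14 × 0.32 × 0.54 × 0.66 = 0.015967
  tooling wear: 0.42 × 0.11 × 0.94 × 0.65 = 0.028228
Normalizing constant Z = 0.0083684 + 0.015967 + 0.028228 = 0.052563.
P(coolant degradation | evidence) = 0.0083684 / 0.052563 ≈ 0.159.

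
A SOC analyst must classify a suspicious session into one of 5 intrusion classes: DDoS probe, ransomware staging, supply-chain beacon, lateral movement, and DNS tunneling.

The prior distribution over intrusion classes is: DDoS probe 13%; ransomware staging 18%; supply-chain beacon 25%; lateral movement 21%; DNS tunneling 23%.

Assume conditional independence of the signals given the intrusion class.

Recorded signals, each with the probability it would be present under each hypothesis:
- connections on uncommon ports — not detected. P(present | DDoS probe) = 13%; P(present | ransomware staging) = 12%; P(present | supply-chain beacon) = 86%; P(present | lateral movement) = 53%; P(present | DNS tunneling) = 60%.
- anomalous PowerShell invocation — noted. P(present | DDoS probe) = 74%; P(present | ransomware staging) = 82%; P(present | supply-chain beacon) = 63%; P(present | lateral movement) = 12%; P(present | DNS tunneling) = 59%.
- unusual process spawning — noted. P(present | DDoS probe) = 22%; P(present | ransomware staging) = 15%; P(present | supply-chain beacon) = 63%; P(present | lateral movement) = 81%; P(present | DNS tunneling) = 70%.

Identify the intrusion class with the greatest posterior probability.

DNS tunneling

For each hypothesis, the unnormalized posterior weight is prior × product of the signal likelihoods (using 1 − P(present | H) for each absent signal):
  DDoS probe: 0.13 × (1 − 0.13) × 0.74 × 0.22 = 0.018413
  ransomware staging: 0.18 × (1 − 0.12) × 0.82 × 0.15 = 0.019483
  supply-chain beacon: 0.25 × (1 − 0.86) × 0.63 × 0.63 = 0.013892
  lateral movement: 0.21 × (1 − 0.53) × 0.12 × 0.81 = 0.0095936
  DNS tunneling: 0.23 × (1 − 0.60) × 0.59 × 0.70 = 0.037996
The unnormalized weights sum to 0.099377.
P(DDoS probe | evidence) ≈ 0.018413 / 0.099377 ≈ 0.185
P(ransomware staging | evidence) ≈ 0.019483 / 0.099377 ≈ 0.196
P(supply-chain beacon | evidence) ≈ 0.013892 / 0.099377 ≈ 0.140
P(lateral movement | evidence) ≈ 0.0095936 / 0.099377 ≈ 0.097
P(DNS tunneling | evidence) ≈ 0.037996 / 0.099377 ≈ 0.382
The largest is 0.382, so DNS tunneling is most probable.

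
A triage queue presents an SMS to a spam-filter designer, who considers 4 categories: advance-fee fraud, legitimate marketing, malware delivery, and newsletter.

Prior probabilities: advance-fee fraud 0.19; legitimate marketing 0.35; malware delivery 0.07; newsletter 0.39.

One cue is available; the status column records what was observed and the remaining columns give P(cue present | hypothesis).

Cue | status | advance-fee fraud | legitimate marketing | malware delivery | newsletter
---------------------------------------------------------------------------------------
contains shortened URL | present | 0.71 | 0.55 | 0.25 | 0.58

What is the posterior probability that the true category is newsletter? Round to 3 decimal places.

0.396

For each hypothesis, the unnormalized posterior weight is prior × likelihood:
  advance-fee fraud: 0.19 × 0.71 = 0.1349
  legitimate marketing: 0.35 × 0.55 = 0.1925
  malware delivery: 0.07 × 0.25 = 0.0175
  newsletter: 0.39 × 0.58 = 0.2262
Normalizing constant Z = 0.1349 + 0.1925 + 0.0175 + 0.2262 = 0.5711.
P(newsletter | evidence) = 0.2262 / 0.5711 ≈ 0.396.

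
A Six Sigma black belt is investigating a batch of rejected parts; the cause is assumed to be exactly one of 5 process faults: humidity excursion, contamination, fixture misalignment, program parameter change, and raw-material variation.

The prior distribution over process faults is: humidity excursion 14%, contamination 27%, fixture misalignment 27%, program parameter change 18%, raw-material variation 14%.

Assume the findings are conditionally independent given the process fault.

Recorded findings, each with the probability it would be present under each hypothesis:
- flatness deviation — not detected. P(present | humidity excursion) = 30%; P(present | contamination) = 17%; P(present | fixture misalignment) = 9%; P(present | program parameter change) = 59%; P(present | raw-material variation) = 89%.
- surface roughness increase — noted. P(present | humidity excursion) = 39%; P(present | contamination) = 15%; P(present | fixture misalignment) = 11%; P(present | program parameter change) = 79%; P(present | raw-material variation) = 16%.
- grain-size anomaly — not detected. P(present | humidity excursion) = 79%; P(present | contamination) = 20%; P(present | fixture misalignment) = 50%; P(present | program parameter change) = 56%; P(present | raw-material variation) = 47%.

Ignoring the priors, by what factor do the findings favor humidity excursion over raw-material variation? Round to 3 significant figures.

6.15

Take the product of per-finding likelihoods under each hypothesis (using 1 − P(present | H) for each absent finding), then divide.
  humidity excursion: (1 − 0.30) × 0.39 × (1 − 0.79) = 0.05733
  raw-material variation: (1 − 0.89) × 0.16 × (1 − 0.47) = 0.009328
Bayes factor = 0.05733 / 0.009328 ≈ 6.15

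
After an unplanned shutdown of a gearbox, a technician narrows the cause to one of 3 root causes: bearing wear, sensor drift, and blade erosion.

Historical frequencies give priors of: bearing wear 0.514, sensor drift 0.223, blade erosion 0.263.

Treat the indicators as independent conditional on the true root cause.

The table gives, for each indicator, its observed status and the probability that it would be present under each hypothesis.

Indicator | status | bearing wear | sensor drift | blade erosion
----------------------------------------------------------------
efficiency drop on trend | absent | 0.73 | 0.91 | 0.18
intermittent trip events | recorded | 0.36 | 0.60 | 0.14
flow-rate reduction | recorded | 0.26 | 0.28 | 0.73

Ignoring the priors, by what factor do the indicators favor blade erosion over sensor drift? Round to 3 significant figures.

5.54

Take the product of per-indicator likelihoods under each hypothesis (using 1 − P(present | H) for each absent indicator), then divide.
  blade erosion: (1 − 0.18) × 0.14 × 0.73 = 0.083804
  sensor drift: (1 − 0.91) × 0.60 × 0.28 = 0.01512
Bayes factor = 0.083804 / 0.01512 ≈ 5.54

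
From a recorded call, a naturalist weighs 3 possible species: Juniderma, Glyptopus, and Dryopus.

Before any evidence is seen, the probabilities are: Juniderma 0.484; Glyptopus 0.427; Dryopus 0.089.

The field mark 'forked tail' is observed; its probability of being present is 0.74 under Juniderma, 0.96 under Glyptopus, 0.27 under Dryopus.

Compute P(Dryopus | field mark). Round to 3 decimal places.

0.030

Multiply each prior by the likelihood of the field mark:
  Juniderma: 0.484 × 0.74 = 0.35816
  Glyptopus: 0.427 × 0.96 = 0.40992
  Dryopus: 0.089 × 0.27 = 0.02403
The unnormalized weights sum to 0.79211.
P(Dryopus | evidence) = 0.02403 / 0.79211 ≈ 0.030.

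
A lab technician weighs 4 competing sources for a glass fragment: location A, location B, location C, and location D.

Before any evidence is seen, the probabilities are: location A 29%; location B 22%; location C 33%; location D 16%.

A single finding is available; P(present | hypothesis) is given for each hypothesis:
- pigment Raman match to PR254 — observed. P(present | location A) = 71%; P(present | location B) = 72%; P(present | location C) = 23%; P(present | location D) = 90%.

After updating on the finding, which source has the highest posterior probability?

location A

Multiply each prior by the likelihood of the finding:
  location A: 0.29 × 0.71 = 0.2059
  location B: 0.22 × 0.72 = 0.1584
  location C: 0.33 × 0.23 = 0.0759
  location D: 0.16 × 0.90 = 0.144
The unnormalized weights sum to 0.5842.
P(location A | evidence) ≈ 0.2059 / 0.5842 ≈ 0.352
P(location B | evidence) ≈ 0.1584 / 0.5842 ≈ 0.271
P(location C | evidence) ≈ 0.0759 / 0.5842 ≈ 0.130
P(location D | evidence) ≈ 0.144 / 0.5842 ≈ 0.246
The largest is 0.352, so location A is most probable.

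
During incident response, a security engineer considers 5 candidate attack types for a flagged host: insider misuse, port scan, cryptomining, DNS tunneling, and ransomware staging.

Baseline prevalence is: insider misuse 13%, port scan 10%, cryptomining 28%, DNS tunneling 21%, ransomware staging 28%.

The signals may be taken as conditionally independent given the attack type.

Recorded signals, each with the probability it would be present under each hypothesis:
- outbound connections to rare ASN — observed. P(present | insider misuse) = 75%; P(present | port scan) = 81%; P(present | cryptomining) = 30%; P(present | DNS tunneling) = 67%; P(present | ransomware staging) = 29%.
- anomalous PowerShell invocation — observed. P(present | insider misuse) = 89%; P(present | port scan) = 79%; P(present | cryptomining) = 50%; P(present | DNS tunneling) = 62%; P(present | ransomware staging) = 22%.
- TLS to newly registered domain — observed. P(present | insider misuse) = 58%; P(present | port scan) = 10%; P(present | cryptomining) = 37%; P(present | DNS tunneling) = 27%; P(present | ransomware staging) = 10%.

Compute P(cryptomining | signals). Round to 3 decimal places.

Multiply each prior by the joint likelihood of the signal pattern:
  insider misuse: 0.13 × 0.75 × 0.89 × 0.58 = 0.050329
  port scan: 0.10 × 0.81 × 0.79 × 0.10 = 0.006399
  cryptomining: 0.28 × 0.30 × 0.50 × 0.37 = 0.01554
  DNS tunneling: 0.21 × 0.67 × 0.62 × 0.27 = 0.023553
  ransomware staging: 0.28 × 0.29 × 0.22 × 0.10 = 0.0017864
Normalizing constant Z = 0.050329 + 0.006399 + 0.01554 + 0.023553 + 0.0017864 = 0.097608.
P(cryptomining | evidence) = 0.01554 / 0.097608 ≈ 0.159.

0.159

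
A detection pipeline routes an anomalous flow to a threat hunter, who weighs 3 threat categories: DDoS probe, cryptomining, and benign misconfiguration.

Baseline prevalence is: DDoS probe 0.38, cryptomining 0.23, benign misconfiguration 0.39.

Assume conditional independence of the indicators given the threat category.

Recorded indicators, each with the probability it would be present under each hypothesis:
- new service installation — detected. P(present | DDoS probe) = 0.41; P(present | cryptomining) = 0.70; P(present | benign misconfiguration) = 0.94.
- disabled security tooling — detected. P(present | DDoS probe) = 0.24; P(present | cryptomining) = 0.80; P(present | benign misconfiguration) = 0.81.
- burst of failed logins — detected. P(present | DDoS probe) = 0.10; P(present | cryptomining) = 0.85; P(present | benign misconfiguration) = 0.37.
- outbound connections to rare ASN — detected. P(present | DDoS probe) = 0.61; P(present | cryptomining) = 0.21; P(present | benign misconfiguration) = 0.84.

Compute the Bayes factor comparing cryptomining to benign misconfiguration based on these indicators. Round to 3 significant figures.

0.422

The Bayes factor is the ratio of the joint likelihoods of the indicator pattern under the two hypotheses.
  cryptomining: 0.70 × 0.80 × 0.85 × 0.21 = 0.09996
  benign misconfiguration: 0.94 × 0.81 × 0.37 × 0.84 = 0.23664
Bayes factor = 0.09996 / 0.23664 ≈ 0.422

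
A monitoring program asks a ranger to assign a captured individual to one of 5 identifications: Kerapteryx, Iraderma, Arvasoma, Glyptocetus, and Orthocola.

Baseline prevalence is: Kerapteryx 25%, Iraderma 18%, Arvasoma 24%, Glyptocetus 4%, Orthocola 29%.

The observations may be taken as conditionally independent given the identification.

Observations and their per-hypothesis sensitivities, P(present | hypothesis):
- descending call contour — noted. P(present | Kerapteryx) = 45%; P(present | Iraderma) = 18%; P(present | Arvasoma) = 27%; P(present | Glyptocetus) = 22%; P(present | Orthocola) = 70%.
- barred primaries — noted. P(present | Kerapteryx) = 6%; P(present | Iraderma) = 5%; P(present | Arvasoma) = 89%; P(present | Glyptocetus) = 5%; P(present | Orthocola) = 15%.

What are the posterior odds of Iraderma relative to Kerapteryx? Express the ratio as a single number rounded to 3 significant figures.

The normalizing constant cancels in an odds ratio, so compute prior × likelihood for the two hypotheses only:
  Iraderma: 0.18 × 0.18 × 0.05 = 0.00162
  Kerapteryx: 0.25 × 0.45 × 0.06 = 0.00675
Posterior odds = 0.00162 / 0.00675 ≈ 0.240.

0.240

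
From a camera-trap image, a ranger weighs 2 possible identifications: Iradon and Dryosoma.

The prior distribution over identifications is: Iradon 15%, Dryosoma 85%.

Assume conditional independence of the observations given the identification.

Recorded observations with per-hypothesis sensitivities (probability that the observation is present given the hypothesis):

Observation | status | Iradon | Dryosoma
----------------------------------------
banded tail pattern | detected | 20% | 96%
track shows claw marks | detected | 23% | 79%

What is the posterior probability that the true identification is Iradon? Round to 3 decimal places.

0.011

By Bayes' rule with conditional independence, the unnormalized weight for each hypothesis is prior × ∏ likelihoods:
  Iradon: 0.15 × 0.20 × 0.23 = 0.0069
  Dryosoma: 0.85 × 0.96 × 0.79 = 0.64464
The unnormalized weights sum to 0.65154.
P(Iradon | evidence) = 0.0069 / 0.65154 ≈ 0.011.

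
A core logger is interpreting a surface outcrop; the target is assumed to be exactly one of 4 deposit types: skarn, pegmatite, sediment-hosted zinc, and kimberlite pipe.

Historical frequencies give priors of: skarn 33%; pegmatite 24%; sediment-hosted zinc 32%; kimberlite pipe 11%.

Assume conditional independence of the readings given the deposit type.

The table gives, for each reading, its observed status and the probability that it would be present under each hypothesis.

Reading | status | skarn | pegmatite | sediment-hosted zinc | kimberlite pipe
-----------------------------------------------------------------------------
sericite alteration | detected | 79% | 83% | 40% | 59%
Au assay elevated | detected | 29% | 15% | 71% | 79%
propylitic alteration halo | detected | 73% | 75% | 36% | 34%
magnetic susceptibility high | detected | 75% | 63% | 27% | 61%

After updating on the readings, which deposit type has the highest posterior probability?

For each hypothesis, the unnormalized posterior weight is prior × product of the reading likelihoods:
  skarn: 0.33 × 0.79 × 0.29 × 0.73 × 0.75 = 0.041393
  pegmatite: 0.24 × 0.83 × 0.15 × 0.75 × 0.63 = 0.014118
  sediment-hosted zinc: 0.32 × 0.40 × 0.71 × 0.36 × 0.27 = 0.0088335
  kimberlite pipe: 0.11 × 0.59 × 0.79 × 0.34 × 0.61 = 0.010634
Marginal likelihood of the evidence = 0.074978.
P(skarn | evidence) ≈ 0.041393 / 0.074978 ≈ 0.552
P(pegmatite | evidence) ≈ 0.014118 / 0.074978 ≈ 0.188
P(sediment-hosted zinc | evidence) ≈ 0.0088335 / 0.074978 ≈ 0.118
P(kimberlite pipe | evidence) ≈ 0.010634 / 0.074978 ≈ 0.142
The largest is 0.552, so skarn is most probable.

skarn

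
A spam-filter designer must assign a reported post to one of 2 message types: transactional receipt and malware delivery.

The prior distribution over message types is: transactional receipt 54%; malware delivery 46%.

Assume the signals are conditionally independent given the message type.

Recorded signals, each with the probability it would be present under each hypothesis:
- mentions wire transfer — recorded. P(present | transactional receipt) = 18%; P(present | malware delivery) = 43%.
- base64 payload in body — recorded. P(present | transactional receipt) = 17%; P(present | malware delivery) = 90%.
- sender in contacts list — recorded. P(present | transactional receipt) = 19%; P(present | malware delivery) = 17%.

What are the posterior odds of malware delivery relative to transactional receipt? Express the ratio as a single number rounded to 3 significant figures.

9.64

Posterior odds equal prior odds times the likelihood ratio; only the two competing hypotheses matter.
  malware delivery: 0.46 × 0.43 × 0.90 × 0.17 = 0.030263
  transactional receipt: 0.54 × 0.18 × 0.17 × 0.19 = 0.0031396
Posterior odds = 0.030263 / 0.0031396 ≈ 9.64.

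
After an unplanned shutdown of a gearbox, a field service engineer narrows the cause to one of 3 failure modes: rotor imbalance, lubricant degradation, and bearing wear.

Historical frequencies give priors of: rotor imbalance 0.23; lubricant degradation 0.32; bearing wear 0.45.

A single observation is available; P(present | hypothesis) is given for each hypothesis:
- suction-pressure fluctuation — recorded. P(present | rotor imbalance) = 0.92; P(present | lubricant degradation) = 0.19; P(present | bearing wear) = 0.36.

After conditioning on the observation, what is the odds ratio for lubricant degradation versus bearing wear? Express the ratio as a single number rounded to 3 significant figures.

0.375

The normalizing constant cancels in an odds ratio, so compute prior × likelihood for the two hypotheses only:
  lubricant degradation: 0.32 × 0.19 = 0.0608
  bearing wear: 0.45 × 0.36 = 0.162
Odds(lubricant degradation : bearing wear) = 0.0608 / 0.162 ≈ 0.375.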